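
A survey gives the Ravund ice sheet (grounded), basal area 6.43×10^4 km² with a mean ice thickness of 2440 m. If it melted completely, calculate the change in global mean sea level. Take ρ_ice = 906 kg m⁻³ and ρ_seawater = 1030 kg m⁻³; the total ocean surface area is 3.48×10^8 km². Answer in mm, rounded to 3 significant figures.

Ravund: ice volume = 6.43×10^4 km² × 2440 m = 1.569×10^5 km³; 1.569×10^5 × (906/1030) = 1.380×10^5 km³ of water.
Spread over 3.48×10^14 m² of ocean, Δh = 1.380×10^14 / 3.48×10^14 = 0.397 m = 397 mm.

≈ 397 mm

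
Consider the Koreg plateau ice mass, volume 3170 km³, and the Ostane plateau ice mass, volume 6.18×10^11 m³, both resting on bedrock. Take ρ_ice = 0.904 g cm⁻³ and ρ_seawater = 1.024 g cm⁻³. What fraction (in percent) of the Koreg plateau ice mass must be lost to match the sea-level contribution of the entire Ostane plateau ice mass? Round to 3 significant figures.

Equal sea-level rise means equal mass of meltwater, i.e. equal mass of ice lost.
Ice mass of Ostane: 5.587×10^14 kg; ice mass of Koreg: 2.866×10^15 kg.
Fraction required = 5.587×10^14 / 2.866×10^15 = 0.195 → 19.5 %.

≈ 19.5 %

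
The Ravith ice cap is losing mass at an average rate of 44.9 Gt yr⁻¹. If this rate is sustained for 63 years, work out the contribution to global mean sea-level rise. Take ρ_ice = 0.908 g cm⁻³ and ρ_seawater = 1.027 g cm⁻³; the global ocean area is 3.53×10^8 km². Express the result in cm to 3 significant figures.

Total mass lost = 44.9 Gt/yr × 63 yr = 2829 Gt = 2.829×10^15 kg.
ρ_w = 1.027 g cm⁻³ = 1027 kg m⁻³, so water volume = 2.829×10^15 / 1027 = 2.754×10^12 m³.
Δh = 2.754×10^12 / 3.53×10^14 = 7.80×10^-3 m = 0.780 cm.

≈ 0.780 cm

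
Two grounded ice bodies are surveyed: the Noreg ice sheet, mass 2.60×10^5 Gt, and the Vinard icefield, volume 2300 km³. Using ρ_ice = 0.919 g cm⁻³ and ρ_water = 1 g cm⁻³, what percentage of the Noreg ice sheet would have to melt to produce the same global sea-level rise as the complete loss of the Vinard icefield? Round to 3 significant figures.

≈ 0.813 %

Equal sea-level rise means equal mass of meltwater, i.e. equal mass of ice lost.
Ice mass of Vinard: 2.114×10^15 kg; ice mass of Noreg: 2.600×10^17 kg.
Fraction required = 2.114×10^15 / 2.600×10^17 = 8.13×10^-3 → 0.813 %.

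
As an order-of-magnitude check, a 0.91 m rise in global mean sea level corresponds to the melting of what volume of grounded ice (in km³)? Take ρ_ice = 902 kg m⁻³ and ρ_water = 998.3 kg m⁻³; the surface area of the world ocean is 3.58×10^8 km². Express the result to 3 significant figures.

Required water volume = Δh × A = 0.91 m × 3.58×10^14 m² = 3.258×10^14 m³ = 3.258×10^5 km³.
Ice volume = water volume × ρ_w/ρ_ice = 3.258×10^5 × 998.3/902 = 3.61×10^5 km³.

≈ 3.61×10^5 km³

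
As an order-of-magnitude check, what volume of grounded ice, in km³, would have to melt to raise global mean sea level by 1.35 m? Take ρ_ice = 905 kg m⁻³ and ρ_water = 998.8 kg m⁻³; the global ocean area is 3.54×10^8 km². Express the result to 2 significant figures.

Required water volume = Δh × A = 1.35 m × 3.54×10^14 m² = 4.779×10^14 m³ = 4.779×10^5 km³.
Ice volume = water volume × ρ_w/ρ_ice = 4.779×10^5 × 998.8/905 = 5.3×10^5 km³.

≈ 5.3×10^5 km³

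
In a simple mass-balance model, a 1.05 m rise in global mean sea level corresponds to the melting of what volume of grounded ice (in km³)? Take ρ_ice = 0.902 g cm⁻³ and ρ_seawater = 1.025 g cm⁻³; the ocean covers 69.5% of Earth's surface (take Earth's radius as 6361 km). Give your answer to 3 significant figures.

≈ 4.22×10^5 km³

Required water volume = Δh × A = 1.05 m × 3.53×10^14 m² = 3.711×10^14 m³ = 3.711×10^5 km³.
Ice volume = water volume × ρ_w/ρ_ice = 3.711×10^5 × 1025/902 = 4.22×10^5 km³.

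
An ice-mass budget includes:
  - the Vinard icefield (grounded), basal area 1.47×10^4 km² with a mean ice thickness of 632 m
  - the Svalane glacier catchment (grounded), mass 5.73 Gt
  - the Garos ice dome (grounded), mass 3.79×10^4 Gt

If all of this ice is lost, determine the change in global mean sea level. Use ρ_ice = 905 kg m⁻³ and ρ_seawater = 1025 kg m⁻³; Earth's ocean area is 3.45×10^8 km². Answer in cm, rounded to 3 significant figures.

≈ 13.1 cm

Vinard: ice volume = 1.47×10^4 km² × 632 m = 9290 km³; 9290 × (905/1025) = 8203 km³ of water.
Svalane: 5.73 Gt = 5.730×10^12 kg; dividing by ρ_w = 1025 kg m⁻³ gives 5.590×10^9 m³ of water.
Garos: 3.79×10^4 Gt = 3.790×10^16 kg; dividing by ρ_w = 1025 kg m⁻³ gives 3.698×10^13 m³ of water.
Total added water ≈ 4.518×10^13 m³ over 3.45×10^14 m² → Δh = 0.131 m = 13.1 cm.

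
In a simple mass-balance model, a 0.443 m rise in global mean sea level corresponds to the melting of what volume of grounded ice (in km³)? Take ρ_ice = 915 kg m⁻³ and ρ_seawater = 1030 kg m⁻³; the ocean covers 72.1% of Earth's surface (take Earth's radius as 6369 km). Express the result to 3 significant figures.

Required water volume = Δh × A = 0.443 m × 3.68×10^14 m² = 1.628×10^14 m³ = 1.628×10^5 km³.
Ice volume = water volume × ρ_w/ρ_ice = 1.628×10^5 × 1030/915 = 1.83×10^5 km³.

≈ 1.83×10^5 km³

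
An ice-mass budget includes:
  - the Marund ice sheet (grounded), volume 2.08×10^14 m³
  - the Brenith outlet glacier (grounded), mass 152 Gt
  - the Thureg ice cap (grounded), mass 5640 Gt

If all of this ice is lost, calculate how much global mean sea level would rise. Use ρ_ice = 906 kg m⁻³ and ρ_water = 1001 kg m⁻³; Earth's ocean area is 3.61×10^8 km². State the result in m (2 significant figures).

≈ 0.54 m

Marund: 2.08×10^14 m³ × (906/1001) = 1.883×10^14 m³ of water.
Brenith: 152 Gt = 1.520×10^14 kg; dividing by ρ_w = 1001 kg m⁻³ gives 1.518×10^11 m³ of water.
Thureg: 5640 Gt = 5.640×10^15 kg; dividing by ρ_w = 1001 kg m⁻³ gives 5.634×10^12 m³ of water.
Total added water ≈ 1.940×10^14 m³ over 3.61×10^14 m² → Δh = 0.538 m.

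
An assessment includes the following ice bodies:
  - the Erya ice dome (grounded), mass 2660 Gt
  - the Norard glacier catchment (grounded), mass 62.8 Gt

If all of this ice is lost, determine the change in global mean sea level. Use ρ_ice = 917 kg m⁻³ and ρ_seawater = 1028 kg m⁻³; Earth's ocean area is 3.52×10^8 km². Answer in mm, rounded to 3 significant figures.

≈ 7.52 mm

Erya: 2660 Gt = 2.660×10^15 kg; dividing by ρ_w = 1028 kg m⁻³ gives 2.588×10^12 m³ of water.
Norard: 62.8 Gt = 6.280×10^13 kg; dividing by ρ_w = 1028 kg m⁻³ gives 6.109×10^10 m³ of water.
Total added water ≈ 2.649×10^12 m³ over 3.52×10^14 m² → Δh = 7.52×10^-3 m = 7.52 mm.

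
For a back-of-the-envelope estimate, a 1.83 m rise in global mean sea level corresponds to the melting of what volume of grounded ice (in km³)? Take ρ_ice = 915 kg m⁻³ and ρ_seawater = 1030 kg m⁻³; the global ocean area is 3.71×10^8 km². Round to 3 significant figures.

≈ 7.64×10^5 km³

Required water volume = Δh × A = 1.83 m × 3.71×10^14 m² = 6.789×10^14 m³ = 6.789×10^5 km³.
Ice volume = water volume × ρ_w/ρ_ice = 6.789×10^5 × 1030/915 = 7.64×10^5 km³.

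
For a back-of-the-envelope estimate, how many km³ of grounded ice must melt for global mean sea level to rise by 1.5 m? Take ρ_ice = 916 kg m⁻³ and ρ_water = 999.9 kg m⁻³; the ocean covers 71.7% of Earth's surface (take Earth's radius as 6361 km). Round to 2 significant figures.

Required water volume = Δh × A = 1.5 m × 3.65×10^14 m² = 5.469×10^14 m³ = 5.469×10^5 km³.
Ice volume = water volume × ρ_w/ρ_ice = 5.469×10^5 × 999.9/916 = 6.0×10^5 km³.

≈ 6.0×10^5 km³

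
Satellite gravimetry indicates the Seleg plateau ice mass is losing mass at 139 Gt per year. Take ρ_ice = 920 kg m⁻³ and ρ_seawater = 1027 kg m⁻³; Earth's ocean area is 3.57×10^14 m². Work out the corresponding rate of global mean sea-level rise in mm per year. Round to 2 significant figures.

ρ_w = 1027 kg m⁻³. Annual water volume added = 139 Gt / ρ_w = 1.390×10^14 kg / 1027 kg m⁻³ = 1.353×10^11 m³.
Δh per year = 1.353×10^11 / 3.57×10^14 = 3.79×10^-4 m = 0.38 mm.

≈ 0.38 mm/yr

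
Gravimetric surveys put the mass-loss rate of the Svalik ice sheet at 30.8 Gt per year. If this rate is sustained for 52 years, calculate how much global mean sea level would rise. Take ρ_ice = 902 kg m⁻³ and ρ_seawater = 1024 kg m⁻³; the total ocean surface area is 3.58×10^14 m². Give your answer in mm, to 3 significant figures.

≈ 4.37 mm

Total mass lost = 30.8 Gt/yr × 52 yr = 1602 Gt = 1.602×10^15 kg.
ρ_w = 1024 kg m⁻³, so water volume = 1.602×10^15 / 1024 = 1.564×10^12 m³.
Δh = 1.564×10^12 / 3.58×10^14 = 4.37×10^-3 m = 4.37 mm.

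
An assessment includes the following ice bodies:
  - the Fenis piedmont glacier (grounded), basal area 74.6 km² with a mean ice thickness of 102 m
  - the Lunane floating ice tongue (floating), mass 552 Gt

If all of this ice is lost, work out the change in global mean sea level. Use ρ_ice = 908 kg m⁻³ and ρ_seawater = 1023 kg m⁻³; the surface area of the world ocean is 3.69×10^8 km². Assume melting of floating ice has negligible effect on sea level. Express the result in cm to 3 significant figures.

Fenis: ice volume = 74.6 km² × 102 m = 7.609 km³; 7.609 × (908/1023) = 6.754 km³ of water.
The Lunane floating ice tongue is floating and already displaces its own weight of water, so its melt adds essentially nothing to sea level.
Total added water ≈ 6.754×10^9 m³ over 3.69×10^14 m² → Δh = 1.83×10^-5 m = 1.83×10^-3 cm.

≈ 1.83×10^-3 cm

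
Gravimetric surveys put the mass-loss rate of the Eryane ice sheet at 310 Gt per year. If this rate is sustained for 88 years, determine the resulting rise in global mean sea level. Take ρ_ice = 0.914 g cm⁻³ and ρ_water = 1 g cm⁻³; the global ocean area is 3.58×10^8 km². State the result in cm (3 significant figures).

Total mass lost = 310 Gt/yr × 88 yr = 2.728×10^4 Gt = 2.728×10^16 kg.
ρ_w = 1 g cm⁻³ = 1000 kg m⁻³, so water volume = 2.728×10^16 / 1000 = 2.728×10^13 m³.
Δh = 2.728×10^13 / 3.58×10^14 = 0.0762 m = 7.62 cm.

≈ 7.62 cm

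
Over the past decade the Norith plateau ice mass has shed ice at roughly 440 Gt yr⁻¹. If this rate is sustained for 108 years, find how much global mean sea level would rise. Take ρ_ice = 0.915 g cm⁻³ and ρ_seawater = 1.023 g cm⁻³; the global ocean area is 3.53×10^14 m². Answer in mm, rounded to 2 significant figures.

≈ 130 mm

Total mass lost = 440 Gt/yr × 108 yr = 4.752×10^4 Gt = 4.752×10^16 kg.
ρ_w = 1.023 g cm⁻³ = 1023 kg m⁻³, so water volume = 4.752×10^16 / 1023 = 4.645×10^13 m³.
Δh = 4.645×10^13 / 3.53×10^14 = 0.132 m = 130 mm.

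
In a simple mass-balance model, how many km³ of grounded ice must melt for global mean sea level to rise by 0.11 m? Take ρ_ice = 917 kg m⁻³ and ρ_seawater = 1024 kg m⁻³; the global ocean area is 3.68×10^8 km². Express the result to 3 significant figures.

≈ 4.52×10^4 km³

Required water volume = Δh × A = 0.11 m × 3.68×10^14 m² = 4.048×10^13 m³ = 4.048×10^4 km³.
Ice volume = water volume × ρ_w/ρ_ice = 4.048×10^4 × 1024/917 = 4.52×10^4 km³.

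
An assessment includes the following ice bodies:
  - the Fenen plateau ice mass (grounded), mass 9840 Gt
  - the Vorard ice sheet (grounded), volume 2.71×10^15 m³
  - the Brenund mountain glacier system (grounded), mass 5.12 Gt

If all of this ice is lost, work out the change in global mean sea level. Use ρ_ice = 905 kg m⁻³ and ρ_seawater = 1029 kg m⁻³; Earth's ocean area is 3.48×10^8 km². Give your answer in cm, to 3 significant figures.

Fenen: 9840 Gt = 9.840×10^15 kg; dividing by ρ_w = 1029 kg m⁻³ gives 9.563×10^12 m³ of water.
Vorard: 2.71×10^15 m³ × (905/1029) = 2.383×10^15 m³ of water.
Brenund: 5.12 Gt = 5.120×10^12 kg; dividing by ρ_w = 1029 kg m⁻³ gives 4.976×10^9 m³ of water.
Total added water ≈ 2.393×10^15 m³ over 3.48×10^14 m² → Δh = 6.88 m = 688 cm.

≈ 688 cm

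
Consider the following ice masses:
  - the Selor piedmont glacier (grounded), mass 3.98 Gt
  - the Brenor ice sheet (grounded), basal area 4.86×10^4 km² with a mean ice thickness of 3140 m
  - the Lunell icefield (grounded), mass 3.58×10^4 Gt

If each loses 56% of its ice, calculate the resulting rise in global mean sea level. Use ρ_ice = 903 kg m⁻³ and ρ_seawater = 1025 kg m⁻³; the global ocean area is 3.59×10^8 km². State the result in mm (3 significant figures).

Selor: 0.56 × 3.98 Gt = 2.229×10^12 kg; dividing by ρ_w = 1025 kg m⁻³ gives 2.174×10^9 m³ of water.
Brenor: ice volume = 4.86×10^4 km² × 3140 m = 1.526×10^5 km³; 0.56 × 1.526×10^5 × (903/1025) = 7.529×10^4 km³ of water.
Lunell: 0.56 × 3.58×10^4 Gt = 2.005×10^16 kg; dividing by ρ_w = 1025 kg m⁻³ gives 1.956×10^13 m³ of water.
Total added water ≈ 9.485×10^13 m³ over 3.59×10^14 m² → Δh = 0.264 m = 264 mm.

≈ 264 mm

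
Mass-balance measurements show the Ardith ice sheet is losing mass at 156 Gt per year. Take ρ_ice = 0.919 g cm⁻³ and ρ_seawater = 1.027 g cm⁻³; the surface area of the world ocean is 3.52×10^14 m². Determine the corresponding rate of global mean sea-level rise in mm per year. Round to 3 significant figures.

ρ_w = 1.027 g cm⁻³ = 1027 kg m⁻³. Annual water volume added = 156 Gt / ρ_w = 1.560×10^14 kg / 1027 kg m⁻³ = 1.519×10^11 m³.
Δh per year = 1.519×10^11 / 3.52×10^14 = 4.32×10^-4 m = 0.432 mm.

≈ 0.432 mm/yr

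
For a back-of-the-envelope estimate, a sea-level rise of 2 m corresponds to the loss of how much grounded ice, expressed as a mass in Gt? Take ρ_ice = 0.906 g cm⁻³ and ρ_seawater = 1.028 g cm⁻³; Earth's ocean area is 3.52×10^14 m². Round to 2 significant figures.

Required water volume = Δh × A = 2 m × 3.52×10^14 m² = 7.040×10^14 m³.
ρ_w = 1.028 g cm⁻³ = 1028 kg m⁻³, so the mass of water = 7.040×10^14 m³ × 1028 kg m⁻³ = 7.237×10^17 kg = 7.2×10^5 Gt (and the same mass of ice, by conservation).

≈ 7.2×10^5 Gt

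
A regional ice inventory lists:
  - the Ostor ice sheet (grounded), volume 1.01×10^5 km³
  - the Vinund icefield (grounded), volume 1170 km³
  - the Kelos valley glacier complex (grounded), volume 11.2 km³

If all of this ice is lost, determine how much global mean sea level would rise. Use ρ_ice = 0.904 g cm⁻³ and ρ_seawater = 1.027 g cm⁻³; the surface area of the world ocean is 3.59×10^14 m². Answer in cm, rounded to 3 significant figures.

≈ 25.1 cm

Ostor: 1.01×10^5 km³ × (904/1027) = 8.890×10^4 km³ of water.
Vinund: 1170 km³ × (904/1027) = 1030 km³ of water.
Kelos: 11.2 km³ × (904/1027) = 9.859 km³ of water.
Total added water ≈ 8.994×10^13 m³ over 3.59×10^14 m² → Δh = 0.251 m = 25.1 cm.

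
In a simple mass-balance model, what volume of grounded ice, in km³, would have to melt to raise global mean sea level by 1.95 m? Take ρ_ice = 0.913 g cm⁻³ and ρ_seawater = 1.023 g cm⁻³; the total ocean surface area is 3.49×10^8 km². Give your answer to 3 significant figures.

≈ 7.63×10^5 km³

Required water volume = Δh × A = 1.95 m × 3.49×10^14 m² = 6.806×10^14 m³ = 6.806×10^5 km³.
Ice volume = water volume × ρ_w/ρ_ice = 6.806×10^5 × 1023/913 = 7.63×10^5 km³.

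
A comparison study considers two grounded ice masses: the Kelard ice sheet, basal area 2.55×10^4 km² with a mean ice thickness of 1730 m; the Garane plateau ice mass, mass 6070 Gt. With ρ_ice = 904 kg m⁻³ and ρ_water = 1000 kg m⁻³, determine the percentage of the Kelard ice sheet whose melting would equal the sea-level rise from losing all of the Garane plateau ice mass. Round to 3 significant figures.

Equal sea-level rise means equal mass of meltwater, i.e. equal mass of ice lost.
Ice mass of Garane: 6.070×10^15 kg; ice mass of Kelard: 3.988×10^16 kg.
Fraction required = 6.070×10^15 / 3.988×10^16 = 0.152 → 15.2 %.

≈ 15.2 %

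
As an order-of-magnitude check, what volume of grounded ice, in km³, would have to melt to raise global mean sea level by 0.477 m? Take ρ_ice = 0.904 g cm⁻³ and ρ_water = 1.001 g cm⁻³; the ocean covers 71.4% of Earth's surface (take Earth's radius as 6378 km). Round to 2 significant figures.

Required water volume = Δh × A = 0.477 m × 3.65×10^14 m² = 1.741×10^14 m³ = 1.741×10^5 km³.
Ice volume = water volume × ρ_w/ρ_ice = 1.741×10^5 × 1001/904 = 1.9×10^5 km³.

≈ 1.9×10^5 km³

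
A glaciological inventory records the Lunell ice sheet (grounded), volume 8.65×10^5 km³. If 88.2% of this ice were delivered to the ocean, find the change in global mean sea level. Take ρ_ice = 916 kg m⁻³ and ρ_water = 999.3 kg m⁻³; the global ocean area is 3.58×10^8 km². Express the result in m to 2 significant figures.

≈ 2.0 m

Lunell: 0.882 × 8.65×10^5 km³ × (916/999.3) = 6.993×10^5 km³ of water.
Spread over 3.58×10^14 m² of ocean, Δh = 6.993×10^14 / 3.58×10^14 = 1.95 m.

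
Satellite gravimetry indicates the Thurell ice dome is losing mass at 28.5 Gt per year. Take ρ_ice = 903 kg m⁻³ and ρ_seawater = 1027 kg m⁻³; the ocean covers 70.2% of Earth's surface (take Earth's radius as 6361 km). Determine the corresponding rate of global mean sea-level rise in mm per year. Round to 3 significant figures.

≈ 0.0777 mm/yr

ρ_w = 1027 kg m⁻³. Annual water volume added = 28.5 Gt / ρ_w = 2.850×10^13 kg / 1027 kg m⁻³ = 2.775×10^10 m³.
Δh per year = 2.775×10^10 / 3.57×10^14 = 7.77×10^-5 m = 0.0777 mm.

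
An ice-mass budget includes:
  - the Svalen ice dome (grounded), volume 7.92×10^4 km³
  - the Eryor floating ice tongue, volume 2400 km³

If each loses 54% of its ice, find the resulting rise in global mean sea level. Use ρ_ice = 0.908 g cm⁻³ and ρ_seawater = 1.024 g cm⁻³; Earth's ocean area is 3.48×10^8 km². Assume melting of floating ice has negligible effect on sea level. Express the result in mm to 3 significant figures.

Svalen: 0.54 × 7.92×10^4 km³ × (908/1024) = 3.792×10^4 km³ of water.
The Eryor floating ice tongue is floating and already displaces its own weight of water, so its melt adds essentially nothing to sea level.
Total added water ≈ 3.792×10^13 m³ over 3.48×10^14 m² → Δh = 0.109 m = 109 mm.

≈ 109 mm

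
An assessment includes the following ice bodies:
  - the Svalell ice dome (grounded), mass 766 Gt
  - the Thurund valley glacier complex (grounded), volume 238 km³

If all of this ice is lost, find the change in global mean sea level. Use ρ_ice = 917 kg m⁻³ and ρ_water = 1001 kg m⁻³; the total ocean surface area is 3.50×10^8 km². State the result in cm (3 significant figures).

≈ 0.281 cm

Svalell: 766 Gt = 7.660×10^14 kg; dividing by ρ_w = 1001 kg m⁻³ gives 7.652×10^11 m³ of water.
Thurund: 238 km³ × (917/1001) = 218.0 km³ of water.
Total added water ≈ 9.833×10^11 m³ over 3.50×10^14 m² → Δh = 2.81×10^-3 m = 0.281 cm.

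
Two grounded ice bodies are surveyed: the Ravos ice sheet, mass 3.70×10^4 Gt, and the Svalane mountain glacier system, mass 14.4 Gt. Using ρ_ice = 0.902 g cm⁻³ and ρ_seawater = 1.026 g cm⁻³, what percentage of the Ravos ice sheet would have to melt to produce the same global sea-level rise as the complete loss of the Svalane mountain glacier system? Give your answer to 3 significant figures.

≈ 0.0389 %

Equal sea-level rise means equal mass of meltwater, i.e. equal mass of ice lost.
Ice mass of Svalane: 1.440×10^13 kg; ice mass of Ravos: 3.700×10^16 kg.
Fraction required = 1.440×10^13 / 3.700×10^16 = 3.89×10^-4 → 0.0389 %.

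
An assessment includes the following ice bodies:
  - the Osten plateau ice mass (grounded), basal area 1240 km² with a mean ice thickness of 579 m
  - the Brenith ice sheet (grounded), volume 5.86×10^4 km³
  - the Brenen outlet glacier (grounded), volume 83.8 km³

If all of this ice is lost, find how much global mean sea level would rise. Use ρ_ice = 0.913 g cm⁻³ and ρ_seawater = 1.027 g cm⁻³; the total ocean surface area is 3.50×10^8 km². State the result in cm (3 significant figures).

Osten: ice volume = 1240 km² × 579 m = 718.0 km³; 718.0 × (913/1027) = 638.3 km³ of water.
Brenith: 5.86×10^4 km³ × (913/1027) = 5.210×10^4 km³ of water.
Brenen: 83.8 km³ × (913/1027) = 74.50 km³ of water.
Total added water ≈ 5.281×10^13 m³ over 3.50×10^14 m² → Δh = 0.151 m = 15.1 cm.

≈ 15.1 cm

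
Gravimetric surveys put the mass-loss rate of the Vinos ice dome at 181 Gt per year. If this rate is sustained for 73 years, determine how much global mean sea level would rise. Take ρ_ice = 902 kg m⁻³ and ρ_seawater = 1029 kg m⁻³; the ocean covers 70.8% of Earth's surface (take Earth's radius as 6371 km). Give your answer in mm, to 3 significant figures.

≈ 35.6 mm

Total mass lost = 181 Gt/yr × 73 yr = 1.321×10^4 Gt = 1.321×10^16 kg.
ρ_w = 1029 kg m⁻³, so water volume = 1.321×10^16 / 1029 = 1.284×10^13 m³.
Δh = 1.284×10^13 / 3.61×10^14 = 0.0356 m = 35.6 mm.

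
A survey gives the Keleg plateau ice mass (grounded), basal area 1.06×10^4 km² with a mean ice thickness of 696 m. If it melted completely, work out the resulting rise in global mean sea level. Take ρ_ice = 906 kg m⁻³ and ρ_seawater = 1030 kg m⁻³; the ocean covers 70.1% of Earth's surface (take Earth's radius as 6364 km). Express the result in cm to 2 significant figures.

≈ 1.8 cm

Keleg: ice volume = 1.06×10^4 km² × 696 m = 7378 km³; 7378 × (906/1030) = 6489 km³ of water.
Spread over 3.57×10^14 m² of ocean, Δh = 6.489×10^12 / 3.57×10^14 = 0.0182 m = 1.8 cm.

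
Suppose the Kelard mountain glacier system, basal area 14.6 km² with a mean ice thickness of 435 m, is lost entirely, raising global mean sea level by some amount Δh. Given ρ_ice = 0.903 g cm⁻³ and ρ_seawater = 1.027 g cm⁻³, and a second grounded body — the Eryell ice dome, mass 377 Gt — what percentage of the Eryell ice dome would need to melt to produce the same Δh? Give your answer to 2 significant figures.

≈ 1.5 %

Equal sea-level rise means equal mass of meltwater, i.e. equal mass of ice lost.
Ice mass of Kelard: 5.735×10^12 kg; ice mass of Eryell: 3.770×10^14 kg.
Fraction required = 5.735×10^12 / 3.770×10^14 = 0.0152 → 1.5 %.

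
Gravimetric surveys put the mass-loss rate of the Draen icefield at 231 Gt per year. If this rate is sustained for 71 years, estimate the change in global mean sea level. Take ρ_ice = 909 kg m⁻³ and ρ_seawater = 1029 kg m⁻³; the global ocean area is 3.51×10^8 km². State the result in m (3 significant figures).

≈ 0.0454 m

Total mass lost = 231 Gt/yr × 71 yr = 1.640×10^4 Gt = 1.640×10^16 kg.
ρ_w = 1029 kg m⁻³, so water volume = 1.640×10^16 / 1029 = 1.594×10^13 m³.
Δh = 1.594×10^13 / 3.51×10^14 = 0.0454 m.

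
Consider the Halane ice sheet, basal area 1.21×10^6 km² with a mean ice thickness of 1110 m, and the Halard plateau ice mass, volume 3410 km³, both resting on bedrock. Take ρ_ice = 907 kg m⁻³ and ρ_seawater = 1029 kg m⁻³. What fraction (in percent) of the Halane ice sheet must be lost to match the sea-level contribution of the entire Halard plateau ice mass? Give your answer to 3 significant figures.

Equal sea-level rise means equal mass of meltwater, i.e. equal mass of ice lost.
Ice mass of Halard: 3.093×10^15 kg; ice mass of Halane: 1.218×10^18 kg.
Fraction required = 3.093×10^15 / 1.218×10^18 = 2.54×10^-3 → 0.254 %.

≈ 0.254 %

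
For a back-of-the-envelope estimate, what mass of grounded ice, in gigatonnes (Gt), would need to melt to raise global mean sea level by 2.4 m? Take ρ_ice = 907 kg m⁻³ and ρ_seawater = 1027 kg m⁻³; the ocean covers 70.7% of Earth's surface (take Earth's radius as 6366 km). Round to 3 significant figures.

Required water volume = Δh × A = 2.4 m × 3.60×10^14 m² = 8.641×10^14 m³.
ρ_w = 1027 kg m⁻³, so the mass of water = 8.641×10^14 m³ × 1027 kg m⁻³ = 8.875×10^17 kg = 8.87×10^5 Gt (and the same mass of ice, by conservation).

≈ 8.87×10^5 Gt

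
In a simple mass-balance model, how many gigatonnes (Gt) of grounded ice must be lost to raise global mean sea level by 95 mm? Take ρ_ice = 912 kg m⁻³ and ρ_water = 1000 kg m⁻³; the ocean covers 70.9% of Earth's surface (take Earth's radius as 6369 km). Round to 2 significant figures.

Required water volume = Δh × A = 0.095 m × 3.61×10^14 m² = 3.433×10^13 m³.
ρ_w = 1000 kg m⁻³, so the mass of water = 3.433×10^13 m³ × 1000 kg m⁻³ = 3.433×10^16 kg = 3.4×10^4 Gt (and the same mass of ice, by conservation).

≈ 3.4×10^4 Gt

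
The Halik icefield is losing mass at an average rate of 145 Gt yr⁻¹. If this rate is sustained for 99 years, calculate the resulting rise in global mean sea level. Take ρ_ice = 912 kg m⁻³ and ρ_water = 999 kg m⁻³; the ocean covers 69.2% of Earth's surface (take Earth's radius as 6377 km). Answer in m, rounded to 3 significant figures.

Total mass lost = 145 Gt/yr × 99 yr = 1.436×10^4 Gt = 1.436×10^16 kg.
ρ_w = 999 kg m⁻³, so water volume = 1.436×10^16 / 999 = 1.437×10^13 m³.
Δh = 1.437×10^13 / 3.54×10^14 = 0.0406 m.

≈ 0.0406 m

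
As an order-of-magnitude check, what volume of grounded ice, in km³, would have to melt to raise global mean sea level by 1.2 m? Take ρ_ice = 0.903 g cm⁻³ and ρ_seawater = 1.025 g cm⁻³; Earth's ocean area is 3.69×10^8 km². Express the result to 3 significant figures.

≈ 5.03×10^5 km³

Required water volume = Δh × A = 1.2 m × 3.69×10^14 m² = 4.428×10^14 m³ = 4.428×10^5 km³.
Ice volume = water volume × ρ_w/ρ_ice = 4.428×10^5 × 1025/903 = 5.03×10^5 km³.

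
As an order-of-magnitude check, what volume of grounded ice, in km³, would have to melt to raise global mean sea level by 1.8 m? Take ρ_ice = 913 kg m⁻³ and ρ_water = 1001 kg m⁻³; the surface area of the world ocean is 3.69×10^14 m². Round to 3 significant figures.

≈ 7.28×10^5 km³

Required water volume = Δh × A = 1.8 m × 3.69×10^14 m² = 6.642×10^14 m³ = 6.642×10^5 km³.
Ice volume = water volume × ρ_w/ρ_ice = 6.642×10^5 × 1001/913 = 7.28×10^5 km³.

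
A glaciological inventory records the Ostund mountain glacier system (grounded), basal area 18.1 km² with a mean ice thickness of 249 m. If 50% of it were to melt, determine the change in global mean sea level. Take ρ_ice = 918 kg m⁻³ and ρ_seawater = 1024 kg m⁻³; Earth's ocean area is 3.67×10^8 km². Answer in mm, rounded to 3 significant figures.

≈ 5.50×10^-3 mm

Ostund: ice volume = 18.1 km² × 249 m = 4.507 km³; 0.5 × 4.507 × (918/1024) = 2.020 km³ of water.
Spread over 3.67×10^14 m² of ocean, Δh = 2.020×10^9 / 3.67×10^14 = 5.50×10^-6 m = 5.50×10^-3 mm.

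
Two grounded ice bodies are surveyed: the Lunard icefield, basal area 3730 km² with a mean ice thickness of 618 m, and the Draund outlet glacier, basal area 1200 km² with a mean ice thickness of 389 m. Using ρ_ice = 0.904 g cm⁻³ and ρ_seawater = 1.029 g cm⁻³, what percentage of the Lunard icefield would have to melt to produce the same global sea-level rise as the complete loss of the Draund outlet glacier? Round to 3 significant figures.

Equal sea-level rise means equal mass of meltwater, i.e. equal mass of ice lost.
Ice mass of Draund: 4.220×10^14 kg; ice mass of Lunard: 2.084×10^15 kg.
Fraction required = 4.220×10^14 / 2.084×10^15 = 0.203 → 20.3 %.

≈ 20.3 %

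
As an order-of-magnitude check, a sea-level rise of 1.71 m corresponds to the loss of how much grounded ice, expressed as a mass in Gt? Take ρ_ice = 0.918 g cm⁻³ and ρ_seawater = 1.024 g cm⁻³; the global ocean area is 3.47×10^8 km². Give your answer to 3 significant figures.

Required water volume = Δh × A = 1.71 m × 3.47×10^14 m² = 5.934×10^14 m³.
ρ_w = 1.024 g cm⁻³ = 1024 kg m⁻³, so the mass of water = 5.934×10^14 m³ × 1024 kg m⁻³ = 6.076×10^17 kg = 6.08×10^5 Gt (and the same mass of ice, by conservation).

≈ 6.08×10^5 Gt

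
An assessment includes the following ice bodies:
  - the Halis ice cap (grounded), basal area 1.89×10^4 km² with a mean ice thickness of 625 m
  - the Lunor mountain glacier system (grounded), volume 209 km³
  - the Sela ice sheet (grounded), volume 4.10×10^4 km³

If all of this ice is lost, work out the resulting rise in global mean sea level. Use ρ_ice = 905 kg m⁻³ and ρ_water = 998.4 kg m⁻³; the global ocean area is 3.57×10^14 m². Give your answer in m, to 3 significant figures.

Halis: ice volume = 1.89×10^4 km² × 625 m = 1.181×10^4 km³; 1.181×10^4 × (905/998.4) = 1.071×10^4 km³ of water.
Lunor: 209 km³ × (905/998.4) = 189.4 km³ of water.
Sela: 4.10×10^4 km³ × (905/998.4) = 3.716×10^4 km³ of water.
Total added water ≈ 4.806×10^13 m³ over 3.57×10^14 m² → Δh = 0.135 m.

≈ 0.135 m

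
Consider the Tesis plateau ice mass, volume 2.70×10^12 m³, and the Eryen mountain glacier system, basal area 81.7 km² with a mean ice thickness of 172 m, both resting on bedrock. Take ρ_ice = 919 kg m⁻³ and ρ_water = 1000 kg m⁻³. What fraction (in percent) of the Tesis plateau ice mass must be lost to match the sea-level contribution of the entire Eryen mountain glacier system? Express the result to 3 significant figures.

≈ 0.520 %

Equal sea-level rise means equal mass of meltwater, i.e. equal mass of ice lost.
Ice mass of Eryen: 1.291×10^13 kg; ice mass of Tesis: 2.481×10^15 kg.
Fraction required = 1.291×10^13 / 2.481×10^15 = 5.20×10^-3 → 0.520 %.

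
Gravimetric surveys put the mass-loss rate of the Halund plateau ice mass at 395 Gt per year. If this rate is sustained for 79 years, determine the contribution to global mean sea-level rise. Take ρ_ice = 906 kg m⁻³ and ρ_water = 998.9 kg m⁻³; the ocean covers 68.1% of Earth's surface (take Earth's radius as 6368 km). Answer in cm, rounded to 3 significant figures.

≈ 9.00 cm

Total mass lost = 395 Gt/yr × 79 yr = 3.120×10^4 Gt = 3.120×10^16 kg.
ρ_w = 998.9 kg m⁻³, so water volume = 3.120×10^16 / 998.9 = 3.124×10^13 m³.
Δh = 3.124×10^13 / 3.47×10^14 = 0.0900 m = 9.00 cm.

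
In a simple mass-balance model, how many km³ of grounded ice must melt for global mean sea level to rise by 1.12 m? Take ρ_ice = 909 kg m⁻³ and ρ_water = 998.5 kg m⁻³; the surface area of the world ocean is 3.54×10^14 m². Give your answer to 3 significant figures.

≈ 4.36×10^5 km³

Required water volume = Δh × A = 1.12 m × 3.54×10^14 m² = 3.965×10^14 m³ = 3.965×10^5 km³.
Ice volume = water volume × ρ_w/ρ_ice = 3.965×10^5 × 998.5/909 = 4.36×10^5 km³.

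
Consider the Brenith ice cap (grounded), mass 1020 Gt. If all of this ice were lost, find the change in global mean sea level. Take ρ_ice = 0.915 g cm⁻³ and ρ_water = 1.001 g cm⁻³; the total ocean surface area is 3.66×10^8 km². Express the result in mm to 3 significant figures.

Brenith: 1020 Gt = 1.020×10^15 kg; dividing by ρ_w = 1.001 g cm⁻³ = 1001 kg m⁻³ gives 1.019×10^12 m³ of water.
Spread over 3.66×10^14 m² of ocean, Δh = 1.019×10^12 / 3.66×10^14 = 2.78×10^-3 m = 2.78 mm.

≈ 2.78 mm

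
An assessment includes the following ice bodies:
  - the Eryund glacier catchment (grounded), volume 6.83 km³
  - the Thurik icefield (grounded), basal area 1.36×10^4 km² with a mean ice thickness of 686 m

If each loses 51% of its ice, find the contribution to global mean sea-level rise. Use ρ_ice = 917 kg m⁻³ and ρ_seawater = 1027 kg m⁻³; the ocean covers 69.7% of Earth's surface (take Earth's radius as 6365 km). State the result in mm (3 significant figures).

Eryund: 0.51 × 6.83 km³ × (917/1027) = 3.110 km³ of water.
Thurik: ice volume = 1.36×10^4 km² × 686 m = 9330 km³; 0.51 × 9330 × (917/1027) = 4248 km³ of water.
Total added water ≈ 4.252×10^12 m³ over 3.55×10^14 m² → Δh = 0.0120 m = 12.0 mm.

≈ 12.0 mm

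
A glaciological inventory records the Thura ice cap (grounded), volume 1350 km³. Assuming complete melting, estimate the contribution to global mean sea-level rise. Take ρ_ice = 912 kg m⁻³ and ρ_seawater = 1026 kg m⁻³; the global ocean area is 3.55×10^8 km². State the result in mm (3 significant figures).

≈ 3.38 mm

Thura: 1350 km³ × (912/1026) = 1200 km³ of water.
Spread over 3.55×10^14 m² of ocean, Δh = 1.200×10^12 / 3.55×10^14 = 3.38×10^-3 m = 3.38 mm.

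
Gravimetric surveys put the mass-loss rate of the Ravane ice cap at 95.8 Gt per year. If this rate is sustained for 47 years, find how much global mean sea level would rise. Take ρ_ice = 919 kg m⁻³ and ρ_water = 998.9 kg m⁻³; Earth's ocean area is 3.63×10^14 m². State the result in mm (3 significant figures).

Total mass lost = 95.8 Gt/yr × 47 yr = 4503 Gt = 4.503×10^15 kg.
ρ_w = 998.9 kg m⁻³, so water volume = 4.503×10^15 / 998.9 = 4.508×10^12 m³.
Δh = 4.508×10^12 / 3.63×10^14 = 0.0124 m = 12.4 mm.

≈ 12.4 mm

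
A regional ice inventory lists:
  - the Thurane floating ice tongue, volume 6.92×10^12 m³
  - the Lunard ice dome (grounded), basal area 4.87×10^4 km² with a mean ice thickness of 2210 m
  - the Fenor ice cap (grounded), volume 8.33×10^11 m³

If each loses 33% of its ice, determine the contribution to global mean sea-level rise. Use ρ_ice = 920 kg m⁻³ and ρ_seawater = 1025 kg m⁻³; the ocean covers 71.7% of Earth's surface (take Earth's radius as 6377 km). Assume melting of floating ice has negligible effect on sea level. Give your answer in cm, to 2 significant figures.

≈ 8.8 cm

The Thurane floating ice tongue is floating and already displaces its own weight of water, so its melt adds essentially nothing to sea level.
Lunard: ice volume = 4.87×10^4 km² × 2210 m = 1.076×10^5 km³; 0.33 × 1.076×10^5 × (920/1025) = 3.188×10^4 km³ of water.
Fenor: 0.33 × 8.33×10^11 m³ × (920/1025) = 2.467×10^11 m³ of water.
Total added water ≈ 3.213×10^13 m³ over 3.66×10^14 m² → Δh = 0.0877 m = 8.8 cm.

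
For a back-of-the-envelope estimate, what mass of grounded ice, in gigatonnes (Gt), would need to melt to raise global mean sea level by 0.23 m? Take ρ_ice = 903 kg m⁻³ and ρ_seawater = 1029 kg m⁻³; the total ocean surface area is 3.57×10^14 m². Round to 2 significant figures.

Required water volume = Δh × A = 0.23 m × 3.57×10^14 m² = 8.211×10^13 m³.
ρ_w = 1029 kg m⁻³, so the mass of water = 8.211×10^13 m³ × 1029 kg m⁻³ = 8.449×10^16 kg = 8.4×10^4 Gt (and the same mass of ice, by conservation).

≈ 8.4×10^4 Gt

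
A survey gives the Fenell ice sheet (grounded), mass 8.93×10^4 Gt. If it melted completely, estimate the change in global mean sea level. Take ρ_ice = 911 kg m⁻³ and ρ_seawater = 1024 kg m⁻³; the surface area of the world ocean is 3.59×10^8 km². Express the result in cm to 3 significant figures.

Fenell: 8.93×10^4 Gt = 8.930×10^16 kg; dividing by ρ_w = 1024 kg m⁻³ gives 8.721×10^13 m³ of water.
Spread over 3.59×10^14 m² of ocean, Δh = 8.721×10^13 / 3.59×10^14 = 0.243 m = 24.3 cm.

≈ 24.3 cm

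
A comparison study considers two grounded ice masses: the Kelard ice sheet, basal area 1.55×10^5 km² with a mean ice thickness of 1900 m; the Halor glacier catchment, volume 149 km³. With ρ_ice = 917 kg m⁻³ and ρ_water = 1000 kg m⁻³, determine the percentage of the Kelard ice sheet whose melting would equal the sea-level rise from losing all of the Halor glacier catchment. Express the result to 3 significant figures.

≈ 0.0506 %

Equal sea-level rise means equal mass of meltwater, i.e. equal mass of ice lost.
Ice mass of Halor: 1.366×10^14 kg; ice mass of Kelard: 2.701×10^17 kg.
Fraction required = 1.366×10^14 / 2.701×10^17 = 5.06×10^-4 → 0.0506 %.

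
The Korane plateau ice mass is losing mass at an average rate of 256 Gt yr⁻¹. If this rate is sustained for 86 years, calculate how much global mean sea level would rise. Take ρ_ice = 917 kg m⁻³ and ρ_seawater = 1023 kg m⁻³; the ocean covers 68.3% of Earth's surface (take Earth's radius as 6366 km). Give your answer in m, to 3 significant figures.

Total mass lost = 256 Gt/yr × 86 yr = 2.202×10^4 Gt = 2.202×10^16 kg.
ρ_w = 1023 kg m⁻³, so water volume = 2.202×10^16 / 1023 = 2.152×10^13 m³.
Δh = 2.152×10^13 / 3.48×10^14 = 0.0619 m.

≈ 0.0619 m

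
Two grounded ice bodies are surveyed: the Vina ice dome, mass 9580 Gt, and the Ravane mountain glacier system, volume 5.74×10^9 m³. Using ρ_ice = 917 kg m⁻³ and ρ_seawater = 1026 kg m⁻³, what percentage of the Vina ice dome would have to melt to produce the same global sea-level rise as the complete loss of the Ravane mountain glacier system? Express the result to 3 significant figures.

≈ 0.0549 %

Equal sea-level rise means equal mass of meltwater, i.e. equal mass of ice lost.
Ice mass of Ravane: 5.264×10^12 kg; ice mass of Vina: 9.580×10^15 kg.
Fraction required = 5.264×10^12 / 9.580×10^15 = 5.49×10^-4 → 0.0549 %.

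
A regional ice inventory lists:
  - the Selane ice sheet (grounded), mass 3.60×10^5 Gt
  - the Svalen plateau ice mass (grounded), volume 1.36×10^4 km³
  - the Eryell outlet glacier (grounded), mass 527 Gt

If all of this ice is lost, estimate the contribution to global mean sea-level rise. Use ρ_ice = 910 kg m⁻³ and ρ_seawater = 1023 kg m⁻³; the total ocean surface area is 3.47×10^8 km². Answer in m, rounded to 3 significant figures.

Selane: 3.60×10^5 Gt = 3.600×10^17 kg; dividing by ρ_w = 1023 kg m⁻³ gives 3.519×10^14 m³ of water.
Svalen: 1.36×10^4 km³ × (910/1023) = 1.210×10^4 km³ of water.
Eryell: 527 Gt = 5.270×10^14 kg; dividing by ρ_w = 1023 kg m⁻³ gives 5.152×10^11 m³ of water.
Total added water ≈ 3.645×10^14 m³ over 3.47×10^14 m² → Δh = 1.05 m.

≈ 1.05 m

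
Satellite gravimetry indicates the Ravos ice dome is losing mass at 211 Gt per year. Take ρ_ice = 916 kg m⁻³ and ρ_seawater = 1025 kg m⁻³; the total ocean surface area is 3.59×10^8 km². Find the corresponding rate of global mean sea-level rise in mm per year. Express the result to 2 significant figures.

ρ_w = 1025 kg m⁻³. Annual water volume added = 211 Gt / ρ_w = 2.110×10^14 kg / 1025 kg m⁻³ = 2.059×10^11 m³.
Δh per year = 2.059×10^11 / 3.59×10^14 = 5.73×10^-4 m = 0.57 mm.

≈ 0.57 mm/yr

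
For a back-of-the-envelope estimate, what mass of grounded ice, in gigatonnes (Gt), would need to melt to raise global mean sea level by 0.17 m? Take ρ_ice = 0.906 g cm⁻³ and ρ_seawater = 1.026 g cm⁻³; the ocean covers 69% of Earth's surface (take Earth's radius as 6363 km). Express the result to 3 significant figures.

≈ 6.12×10^4 Gt

Required water volume = Δh × A = 0.17 m × 3.51×10^14 m² = 5.968×10^13 m³.
ρ_w = 1.026 g cm⁻³ = 1026 kg m⁻³, so the mass of water = 5.968×10^13 m³ × 1026 kg m⁻³ = 6.123×10^16 kg = 6.12×10^4 Gt (and the same mass of ice, by conservation).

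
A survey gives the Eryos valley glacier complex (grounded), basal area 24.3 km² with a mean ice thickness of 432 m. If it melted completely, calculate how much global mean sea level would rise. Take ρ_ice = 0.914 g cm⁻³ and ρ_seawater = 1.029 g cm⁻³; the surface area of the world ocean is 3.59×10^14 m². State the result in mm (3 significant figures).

Eryos: ice volume = 24.3 km² × 432 m = 10.50 km³; 10.50 × (914/1029) = 9.324 km³ of water.
Spread over 3.59×10^14 m² of ocean, Δh = 9.324×10^9 / 3.59×10^14 = 2.60×10^-5 m = 0.0260 mm.

≈ 0.0260 mm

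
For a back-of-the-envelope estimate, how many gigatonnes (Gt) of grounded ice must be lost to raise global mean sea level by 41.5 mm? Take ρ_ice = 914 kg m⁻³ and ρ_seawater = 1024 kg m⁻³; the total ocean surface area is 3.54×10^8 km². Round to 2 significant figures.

Required water volume = Δh × A = 0.0415 m × 3.54×10^14 m² = 1.469×10^13 m³.
ρ_w = 1024 kg m⁻³, so the mass of water = 1.469×10^13 m³ × 1024 kg m⁻³ = 1.504×10^16 kg = 1.5×10^4 Gt (and the same mass of ice, by conservation).

≈ 1.5×10^4 Gt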